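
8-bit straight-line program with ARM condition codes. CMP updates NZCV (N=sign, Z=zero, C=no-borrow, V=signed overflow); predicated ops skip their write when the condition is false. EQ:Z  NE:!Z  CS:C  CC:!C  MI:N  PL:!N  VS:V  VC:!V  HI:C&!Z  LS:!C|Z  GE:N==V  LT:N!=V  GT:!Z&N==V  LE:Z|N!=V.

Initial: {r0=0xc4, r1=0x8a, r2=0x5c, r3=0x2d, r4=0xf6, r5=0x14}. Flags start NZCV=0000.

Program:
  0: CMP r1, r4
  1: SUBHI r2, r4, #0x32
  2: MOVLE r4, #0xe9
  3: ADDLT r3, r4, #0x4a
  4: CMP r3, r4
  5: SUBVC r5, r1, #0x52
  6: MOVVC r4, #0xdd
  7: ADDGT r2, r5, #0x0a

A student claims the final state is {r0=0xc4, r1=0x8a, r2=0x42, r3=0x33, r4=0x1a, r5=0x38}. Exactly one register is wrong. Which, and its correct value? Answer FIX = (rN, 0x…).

FIX = (r4, 0xdd)

0: ✓ CMP  NZCV=1000
1: · SUBHI
2: ✓ MOVLE  r4←0xe9
3: ✓ ADDLT  r3←0x33
4: ✓ CMP  NZCV=0000
5: ✓ SUBVC  r5←0x38
6: ✓ MOVVC  r4←0xdd
7: ✓ ADDGT  r2←0x42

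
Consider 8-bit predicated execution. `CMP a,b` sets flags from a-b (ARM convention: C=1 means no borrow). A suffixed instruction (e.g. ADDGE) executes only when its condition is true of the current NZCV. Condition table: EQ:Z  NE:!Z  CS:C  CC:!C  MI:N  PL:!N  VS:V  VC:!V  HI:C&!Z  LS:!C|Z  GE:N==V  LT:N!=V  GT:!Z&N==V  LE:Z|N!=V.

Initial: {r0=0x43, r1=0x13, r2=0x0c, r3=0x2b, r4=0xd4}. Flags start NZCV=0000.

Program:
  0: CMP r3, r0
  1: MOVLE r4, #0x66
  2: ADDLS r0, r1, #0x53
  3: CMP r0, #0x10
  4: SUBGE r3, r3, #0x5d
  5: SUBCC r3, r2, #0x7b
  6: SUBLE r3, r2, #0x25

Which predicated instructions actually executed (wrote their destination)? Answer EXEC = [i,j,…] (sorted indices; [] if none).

[0] flags=1000 → (cmp)
[1] flags=1000 LE?T → r4=0x66
[2] flags=1000 LS?T → r0=0x66
[3] flags=0010 → (cmp)
[4] flags=0010 GE?T → r3=0xce
[5] flags=0010 CC?F → skip
[6] flags=0010 LE?F → skip

EXEC = [1,2,4]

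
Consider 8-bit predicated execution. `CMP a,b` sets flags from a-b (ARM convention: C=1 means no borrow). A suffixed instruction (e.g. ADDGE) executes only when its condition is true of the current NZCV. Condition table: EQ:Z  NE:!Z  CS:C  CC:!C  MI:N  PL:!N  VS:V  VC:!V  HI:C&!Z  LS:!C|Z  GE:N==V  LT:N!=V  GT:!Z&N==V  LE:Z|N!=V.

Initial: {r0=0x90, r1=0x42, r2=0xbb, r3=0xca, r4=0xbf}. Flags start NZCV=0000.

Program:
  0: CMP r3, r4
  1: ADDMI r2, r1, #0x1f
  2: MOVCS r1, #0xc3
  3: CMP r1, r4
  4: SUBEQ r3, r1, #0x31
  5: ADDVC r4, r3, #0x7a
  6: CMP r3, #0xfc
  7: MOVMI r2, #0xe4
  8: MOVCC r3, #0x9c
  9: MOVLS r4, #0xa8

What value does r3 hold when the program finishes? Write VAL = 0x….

VAL = 0x9c

0: ✓ CMP  NZCV=0010
1: · ADDMI
2: ✓ MOVCS  r1←0xc3
3: ✓ CMP  NZCV=0010
4: · SUBEQ
5: ✓ ADDVC  r4←0x44
6: ✓ CMP  NZCV=1000
7: ✓ MOVMI  r2←0xe4
8: ✓ MOVCC  r3←0x9c
9: ✓ MOVLS  r4←0xa8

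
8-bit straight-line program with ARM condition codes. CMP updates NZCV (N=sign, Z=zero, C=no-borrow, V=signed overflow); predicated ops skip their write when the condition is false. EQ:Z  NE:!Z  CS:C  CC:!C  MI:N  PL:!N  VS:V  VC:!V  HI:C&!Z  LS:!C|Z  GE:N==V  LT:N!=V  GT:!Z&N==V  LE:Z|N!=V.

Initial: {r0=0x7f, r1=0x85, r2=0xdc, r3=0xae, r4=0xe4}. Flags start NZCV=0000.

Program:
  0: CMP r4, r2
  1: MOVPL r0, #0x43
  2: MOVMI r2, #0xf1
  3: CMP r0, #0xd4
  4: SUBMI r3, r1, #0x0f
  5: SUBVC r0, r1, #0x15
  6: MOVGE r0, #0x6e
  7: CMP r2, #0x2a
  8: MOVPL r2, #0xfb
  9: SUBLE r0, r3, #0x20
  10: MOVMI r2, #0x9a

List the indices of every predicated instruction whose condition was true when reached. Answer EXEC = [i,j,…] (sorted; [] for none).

EXEC = [1,5,6,9,10]

[0] flags=0010 → (cmp)
[1] flags=0010 PL?T → r0=0x43
[2] flags=0010 MI?F → skip
[3] flags=0000 → (cmp)
[4] flags=0000 MI?F → skip
[5] flags=0000 VC?T → r0=0x70
[6] flags=0000 GE?T → r0=0x6e
[7] flags=1010 → (cmp)
[8] flags=1010 PL?F → skip
[9] flags=1010 LE?T → r0=0x8e
[10] flags=1010 MI?T → r2=0x9a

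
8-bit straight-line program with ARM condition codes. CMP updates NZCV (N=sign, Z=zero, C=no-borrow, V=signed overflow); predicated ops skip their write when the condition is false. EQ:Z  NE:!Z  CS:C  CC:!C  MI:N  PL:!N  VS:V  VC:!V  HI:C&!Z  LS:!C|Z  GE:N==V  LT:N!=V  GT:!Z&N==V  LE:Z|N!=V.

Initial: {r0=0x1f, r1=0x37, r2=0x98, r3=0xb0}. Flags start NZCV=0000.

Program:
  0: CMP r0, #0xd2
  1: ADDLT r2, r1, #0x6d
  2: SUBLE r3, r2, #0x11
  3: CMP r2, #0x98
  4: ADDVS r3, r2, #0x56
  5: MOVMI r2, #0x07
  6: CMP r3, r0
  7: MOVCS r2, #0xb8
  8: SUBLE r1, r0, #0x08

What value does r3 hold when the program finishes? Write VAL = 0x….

VAL = 0xb0

[0] flags=0000 → (cmp)
[1] flags=0000 LT?F → skip
[2] flags=0000 LE?F → skip
[3] flags=0110 → (cmp)
[4] flags=0110 VS?F → skip
[5] flags=0110 MI?F → skip
[6] flags=1010 → (cmp)
[7] flags=1010 CS?T → r2=0xb8
[8] flags=1010 LE?T → r1=0x17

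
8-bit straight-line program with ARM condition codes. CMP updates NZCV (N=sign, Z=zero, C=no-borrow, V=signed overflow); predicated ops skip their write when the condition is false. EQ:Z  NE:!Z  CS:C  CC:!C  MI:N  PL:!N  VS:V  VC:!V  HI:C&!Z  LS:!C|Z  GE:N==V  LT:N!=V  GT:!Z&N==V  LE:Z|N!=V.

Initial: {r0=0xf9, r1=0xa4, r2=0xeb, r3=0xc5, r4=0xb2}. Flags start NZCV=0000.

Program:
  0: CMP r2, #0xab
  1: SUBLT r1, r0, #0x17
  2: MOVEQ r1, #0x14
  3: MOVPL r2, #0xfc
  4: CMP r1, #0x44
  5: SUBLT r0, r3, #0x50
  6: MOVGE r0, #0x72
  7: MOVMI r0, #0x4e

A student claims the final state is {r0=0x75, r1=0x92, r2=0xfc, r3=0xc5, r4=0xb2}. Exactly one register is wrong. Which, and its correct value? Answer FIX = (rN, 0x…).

FIX = (r1, 0xa4)

0: ✓ CMP  NZCV=0010
1: · SUBLT
2: · MOVEQ
3: ✓ MOVPL  r2←0xfc
4: ✓ CMP  NZCV=0011
5: ✓ SUBLT  r0←0x75
6: · MOVGE
7: · MOVMI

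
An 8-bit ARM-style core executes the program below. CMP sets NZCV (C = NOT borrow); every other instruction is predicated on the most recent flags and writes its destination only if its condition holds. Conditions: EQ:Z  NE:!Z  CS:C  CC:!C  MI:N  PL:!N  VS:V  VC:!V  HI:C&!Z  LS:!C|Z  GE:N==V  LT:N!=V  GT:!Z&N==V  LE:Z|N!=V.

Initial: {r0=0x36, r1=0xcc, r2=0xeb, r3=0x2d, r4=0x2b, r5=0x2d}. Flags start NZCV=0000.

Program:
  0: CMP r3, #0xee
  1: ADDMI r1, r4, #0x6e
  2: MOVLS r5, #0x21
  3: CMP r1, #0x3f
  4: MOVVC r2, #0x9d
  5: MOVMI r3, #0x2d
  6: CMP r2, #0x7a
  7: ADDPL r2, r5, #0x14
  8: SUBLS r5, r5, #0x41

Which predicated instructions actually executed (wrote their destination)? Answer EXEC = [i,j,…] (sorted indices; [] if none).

EXEC = [2,4,5,7]

0: ✓ CMP  NZCV=0000
1: · ADDMI
2: ✓ MOVLS  r5←0x21
3: ✓ CMP  NZCV=1010
4: ✓ MOVVC  r2←0x9d
5: ✓ MOVMI  r3←0x2d
6: ✓ CMP  NZCV=0011
7: ✓ ADDPL  r2←0x35
8: · SUBLS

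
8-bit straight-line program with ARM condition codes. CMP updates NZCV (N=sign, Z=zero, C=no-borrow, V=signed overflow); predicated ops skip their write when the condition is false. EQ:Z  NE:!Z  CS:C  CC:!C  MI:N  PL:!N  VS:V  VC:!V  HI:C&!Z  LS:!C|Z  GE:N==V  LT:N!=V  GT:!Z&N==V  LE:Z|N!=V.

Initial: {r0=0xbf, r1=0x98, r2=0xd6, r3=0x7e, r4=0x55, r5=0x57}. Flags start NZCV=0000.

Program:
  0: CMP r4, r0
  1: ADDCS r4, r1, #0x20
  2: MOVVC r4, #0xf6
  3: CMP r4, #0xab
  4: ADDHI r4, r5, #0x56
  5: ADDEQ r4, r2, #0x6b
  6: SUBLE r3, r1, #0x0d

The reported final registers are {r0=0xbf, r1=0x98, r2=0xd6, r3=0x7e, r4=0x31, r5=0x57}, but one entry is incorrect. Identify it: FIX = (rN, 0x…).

0: ✓ CMP  NZCV=1001
1: · ADDCS
2: · MOVVC
3: ✓ CMP  NZCV=1001
4: · ADDHI
5: · ADDEQ
6: · SUBLE

FIX = (r4, 0x55)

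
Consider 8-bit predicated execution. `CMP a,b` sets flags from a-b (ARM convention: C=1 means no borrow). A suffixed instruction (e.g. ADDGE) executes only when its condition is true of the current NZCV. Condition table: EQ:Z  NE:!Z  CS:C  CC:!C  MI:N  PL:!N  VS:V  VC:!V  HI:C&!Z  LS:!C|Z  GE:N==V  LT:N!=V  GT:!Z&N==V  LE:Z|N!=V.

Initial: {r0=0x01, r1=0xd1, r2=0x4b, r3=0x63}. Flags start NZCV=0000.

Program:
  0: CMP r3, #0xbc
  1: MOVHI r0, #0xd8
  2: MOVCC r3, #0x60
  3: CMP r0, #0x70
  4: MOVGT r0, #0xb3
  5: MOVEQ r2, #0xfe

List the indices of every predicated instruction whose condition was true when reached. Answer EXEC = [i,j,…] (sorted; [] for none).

EXEC = [2]

[0] flags=1001 → (cmp)
[1] flags=1001 HI?F → skip
[2] flags=1001 CC?T → r3=0x60
[3] flags=1000 → (cmp)
[4] flags=1000 GT?F → skip
[5] flags=1000 EQ?F → skip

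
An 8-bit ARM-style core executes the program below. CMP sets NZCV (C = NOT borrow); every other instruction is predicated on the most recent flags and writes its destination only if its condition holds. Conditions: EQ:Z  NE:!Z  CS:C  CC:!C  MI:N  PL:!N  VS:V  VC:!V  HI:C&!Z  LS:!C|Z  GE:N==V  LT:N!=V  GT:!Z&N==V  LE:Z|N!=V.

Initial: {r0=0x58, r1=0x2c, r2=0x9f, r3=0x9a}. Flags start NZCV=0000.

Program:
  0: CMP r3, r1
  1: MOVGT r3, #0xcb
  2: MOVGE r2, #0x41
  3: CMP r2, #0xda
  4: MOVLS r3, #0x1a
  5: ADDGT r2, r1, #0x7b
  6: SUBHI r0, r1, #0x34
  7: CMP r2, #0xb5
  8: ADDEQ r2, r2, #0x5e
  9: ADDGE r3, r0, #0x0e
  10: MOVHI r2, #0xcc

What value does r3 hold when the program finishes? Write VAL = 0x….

VAL = 0x1a

0: ✓ CMP  NZCV=0011
1: · MOVGT
2: · MOVGE
3: ✓ CMP  NZCV=1000
4: ✓ MOVLS  r3←0x1a
5: · ADDGT
6: · SUBHI
7: ✓ CMP  NZCV=1000
8: · ADDEQ
9: · ADDGE
10: · MOVHI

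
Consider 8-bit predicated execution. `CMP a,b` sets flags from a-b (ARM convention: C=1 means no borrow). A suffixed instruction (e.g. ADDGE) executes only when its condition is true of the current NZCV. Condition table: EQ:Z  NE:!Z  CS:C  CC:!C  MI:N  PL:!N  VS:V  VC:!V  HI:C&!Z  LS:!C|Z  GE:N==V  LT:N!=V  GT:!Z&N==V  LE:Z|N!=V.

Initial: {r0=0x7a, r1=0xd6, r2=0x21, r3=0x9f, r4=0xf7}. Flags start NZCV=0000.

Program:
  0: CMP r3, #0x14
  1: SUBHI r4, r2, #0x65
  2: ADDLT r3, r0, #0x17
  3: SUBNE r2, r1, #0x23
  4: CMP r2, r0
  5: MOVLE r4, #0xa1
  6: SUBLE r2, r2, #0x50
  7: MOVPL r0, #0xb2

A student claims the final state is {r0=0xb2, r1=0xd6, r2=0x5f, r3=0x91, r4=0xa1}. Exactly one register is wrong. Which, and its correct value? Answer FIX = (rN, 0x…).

FIX = (r2, 0x63)

0: ✓ CMP  NZCV=1010
1: ✓ SUBHI  r4←0xbc
2: ✓ ADDLT  r3←0x91
3: ✓ SUBNE  r2←0xb3
4: ✓ CMP  NZCV=0011
5: ✓ MOVLE  r4←0xa1
6: ✓ SUBLE  r2←0x63
7: ✓ MOVPL  r0←0xb2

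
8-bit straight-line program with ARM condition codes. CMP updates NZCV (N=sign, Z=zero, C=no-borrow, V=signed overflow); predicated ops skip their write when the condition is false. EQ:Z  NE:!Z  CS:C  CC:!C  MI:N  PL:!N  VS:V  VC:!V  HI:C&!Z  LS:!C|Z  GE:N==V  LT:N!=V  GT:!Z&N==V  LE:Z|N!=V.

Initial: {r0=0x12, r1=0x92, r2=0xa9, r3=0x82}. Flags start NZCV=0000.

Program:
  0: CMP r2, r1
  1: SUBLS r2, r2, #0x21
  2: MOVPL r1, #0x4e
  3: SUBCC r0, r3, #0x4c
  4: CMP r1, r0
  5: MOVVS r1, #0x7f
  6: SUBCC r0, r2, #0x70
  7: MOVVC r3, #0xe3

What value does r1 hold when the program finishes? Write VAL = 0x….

[0] flags=0010 → (cmp)
[1] flags=0010 LS?F → skip
[2] flags=0010 PL?T → r1=0x4e
[3] flags=0010 CC?F → skip
[4] flags=0010 → (cmp)
[5] flags=0010 VS?F → skip
[6] flags=0010 CC?F → skip
[7] flags=0010 VC?T → r3=0xe3

VAL = 0x4e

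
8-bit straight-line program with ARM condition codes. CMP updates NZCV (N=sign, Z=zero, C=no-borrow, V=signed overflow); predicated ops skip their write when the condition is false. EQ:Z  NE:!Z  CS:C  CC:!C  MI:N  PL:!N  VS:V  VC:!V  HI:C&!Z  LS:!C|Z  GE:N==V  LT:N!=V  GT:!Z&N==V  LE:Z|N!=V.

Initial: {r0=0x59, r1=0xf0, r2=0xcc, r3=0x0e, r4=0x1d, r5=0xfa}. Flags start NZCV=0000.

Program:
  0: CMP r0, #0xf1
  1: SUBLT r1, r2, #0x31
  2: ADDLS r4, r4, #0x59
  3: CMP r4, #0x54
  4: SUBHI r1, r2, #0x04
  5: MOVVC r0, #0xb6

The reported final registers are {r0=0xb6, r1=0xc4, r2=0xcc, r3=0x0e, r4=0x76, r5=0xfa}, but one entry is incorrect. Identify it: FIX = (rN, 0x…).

[0] flags=0000 → (cmp)
[1] flags=0000 LT?F → skip
[2] flags=0000 LS?T → r4=0x76
[3] flags=0010 → (cmp)
[4] flags=0010 HI?T → r1=0xc8
[5] flags=0010 VC?T → r0=0xb6

FIX = (r1, 0xc8)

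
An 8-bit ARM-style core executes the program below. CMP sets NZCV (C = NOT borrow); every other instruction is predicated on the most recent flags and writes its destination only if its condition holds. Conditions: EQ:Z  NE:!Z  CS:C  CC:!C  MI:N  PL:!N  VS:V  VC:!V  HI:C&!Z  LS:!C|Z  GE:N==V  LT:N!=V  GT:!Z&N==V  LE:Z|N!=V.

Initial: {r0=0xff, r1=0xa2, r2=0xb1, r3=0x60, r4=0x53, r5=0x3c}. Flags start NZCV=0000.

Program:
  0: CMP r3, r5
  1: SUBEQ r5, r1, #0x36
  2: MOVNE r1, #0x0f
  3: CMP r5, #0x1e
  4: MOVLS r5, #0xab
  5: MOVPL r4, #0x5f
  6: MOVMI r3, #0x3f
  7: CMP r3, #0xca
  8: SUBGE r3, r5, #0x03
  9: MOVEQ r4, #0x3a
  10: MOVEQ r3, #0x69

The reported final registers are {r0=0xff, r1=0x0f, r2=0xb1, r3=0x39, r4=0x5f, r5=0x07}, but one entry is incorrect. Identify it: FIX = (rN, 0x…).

[0] flags=0010 → (cmp)
[1] flags=0010 EQ?F → skip
[2] flags=0010 NE?T → r1=0x0f
[3] flags=0010 → (cmp)
[4] flags=0010 LS?F → skip
[5] flags=0010 PL?T → r4=0x5f
[6] flags=0010 MI?F → skip
[7] flags=1001 → (cmp)
[8] flags=1001 GE?T → r3=0x39
[9] flags=1001 EQ?F → skip
[10] flags=1001 EQ?F → skip

FIX = (r5, 0x3c)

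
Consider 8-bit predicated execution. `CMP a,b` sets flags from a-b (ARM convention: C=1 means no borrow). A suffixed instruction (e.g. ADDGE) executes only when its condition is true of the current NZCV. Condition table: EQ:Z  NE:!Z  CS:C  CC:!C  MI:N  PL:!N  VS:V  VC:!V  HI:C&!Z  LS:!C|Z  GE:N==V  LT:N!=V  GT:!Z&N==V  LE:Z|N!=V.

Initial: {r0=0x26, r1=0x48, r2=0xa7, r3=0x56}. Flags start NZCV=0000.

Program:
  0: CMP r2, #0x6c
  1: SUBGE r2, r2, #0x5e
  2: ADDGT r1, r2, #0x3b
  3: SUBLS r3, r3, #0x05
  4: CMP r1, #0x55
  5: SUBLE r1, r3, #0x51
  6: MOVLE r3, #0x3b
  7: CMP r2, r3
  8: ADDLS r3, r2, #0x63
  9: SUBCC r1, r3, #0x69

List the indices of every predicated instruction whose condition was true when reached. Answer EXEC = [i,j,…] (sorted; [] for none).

EXEC = [5,6]

0: ✓ CMP  NZCV=0011
1: · SUBGE
2: · ADDGT
3: · SUBLS
4: ✓ CMP  NZCV=1000
5: ✓ SUBLE  r1←0x05
6: ✓ MOVLE  r3←0x3b
7: ✓ CMP  NZCV=0011
8: · ADDLS
9: · SUBCC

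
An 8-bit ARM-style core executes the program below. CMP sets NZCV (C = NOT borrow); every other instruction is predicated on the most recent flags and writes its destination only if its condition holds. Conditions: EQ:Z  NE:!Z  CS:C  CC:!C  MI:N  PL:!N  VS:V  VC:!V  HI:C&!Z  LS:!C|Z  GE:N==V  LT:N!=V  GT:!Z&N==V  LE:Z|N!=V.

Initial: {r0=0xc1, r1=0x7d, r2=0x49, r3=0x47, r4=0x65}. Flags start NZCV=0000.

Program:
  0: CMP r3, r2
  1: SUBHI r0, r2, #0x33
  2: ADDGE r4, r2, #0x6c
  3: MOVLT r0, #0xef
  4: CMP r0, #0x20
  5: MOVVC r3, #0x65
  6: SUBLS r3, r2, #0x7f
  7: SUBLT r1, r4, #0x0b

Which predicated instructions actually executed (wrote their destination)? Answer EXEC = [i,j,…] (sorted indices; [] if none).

0: ✓ CMP  NZCV=1000
1: · SUBHI
2: · ADDGE
3: ✓ MOVLT  r0←0xef
4: ✓ CMP  NZCV=1010
5: ✓ MOVVC  r3←0x65
6: · SUBLS
7: ✓ SUBLT  r1←0x5a

EXEC = [3,5,7]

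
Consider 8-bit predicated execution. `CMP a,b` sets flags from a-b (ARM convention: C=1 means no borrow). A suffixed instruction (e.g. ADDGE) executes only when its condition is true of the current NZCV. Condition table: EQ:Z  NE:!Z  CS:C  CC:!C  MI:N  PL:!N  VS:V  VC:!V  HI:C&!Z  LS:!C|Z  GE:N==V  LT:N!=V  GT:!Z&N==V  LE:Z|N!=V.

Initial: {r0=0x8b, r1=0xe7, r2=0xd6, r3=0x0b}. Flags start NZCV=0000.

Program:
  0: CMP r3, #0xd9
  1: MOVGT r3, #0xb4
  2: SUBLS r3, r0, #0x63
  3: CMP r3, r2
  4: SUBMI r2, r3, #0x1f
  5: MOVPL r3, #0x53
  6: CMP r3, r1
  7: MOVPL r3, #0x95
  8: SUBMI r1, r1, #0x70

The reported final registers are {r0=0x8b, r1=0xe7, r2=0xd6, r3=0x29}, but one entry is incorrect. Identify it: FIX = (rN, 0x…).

[0] flags=0000 → (cmp)
[1] flags=0000 GT?T → r3=0xb4
[2] flags=0000 LS?T → r3=0x28
[3] flags=0000 → (cmp)
[4] flags=0000 MI?F → skip
[5] flags=0000 PL?T → r3=0x53
[6] flags=0000 → (cmp)
[7] flags=0000 PL?T → r3=0x95
[8] flags=0000 MI?F → skip

FIX = (r3, 0x95)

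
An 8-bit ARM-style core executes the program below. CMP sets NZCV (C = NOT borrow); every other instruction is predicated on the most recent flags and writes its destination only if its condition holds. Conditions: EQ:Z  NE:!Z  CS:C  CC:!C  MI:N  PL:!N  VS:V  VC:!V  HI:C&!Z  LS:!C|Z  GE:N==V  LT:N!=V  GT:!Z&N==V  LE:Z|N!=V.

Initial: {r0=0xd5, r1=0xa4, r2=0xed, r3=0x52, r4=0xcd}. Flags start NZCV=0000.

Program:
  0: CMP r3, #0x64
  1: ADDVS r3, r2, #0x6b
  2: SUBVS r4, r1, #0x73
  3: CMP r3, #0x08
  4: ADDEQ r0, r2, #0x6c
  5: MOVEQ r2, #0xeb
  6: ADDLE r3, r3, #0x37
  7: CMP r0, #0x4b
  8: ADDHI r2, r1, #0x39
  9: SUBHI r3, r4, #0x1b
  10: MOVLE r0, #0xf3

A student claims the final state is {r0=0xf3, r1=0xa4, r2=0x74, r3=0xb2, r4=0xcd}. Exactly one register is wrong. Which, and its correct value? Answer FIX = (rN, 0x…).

0: ✓ CMP  NZCV=1000
1: · ADDVS
2: · SUBVS
3: ✓ CMP  NZCV=0010
4: · ADDEQ
5: · MOVEQ
6: · ADDLE
7: ✓ CMP  NZCV=1010
8: ✓ ADDHI  r2←0xdd
9: ✓ SUBHI  r3←0xb2
10: ✓ MOVLE  r0←0xf3

FIX = (r2, 0xdd)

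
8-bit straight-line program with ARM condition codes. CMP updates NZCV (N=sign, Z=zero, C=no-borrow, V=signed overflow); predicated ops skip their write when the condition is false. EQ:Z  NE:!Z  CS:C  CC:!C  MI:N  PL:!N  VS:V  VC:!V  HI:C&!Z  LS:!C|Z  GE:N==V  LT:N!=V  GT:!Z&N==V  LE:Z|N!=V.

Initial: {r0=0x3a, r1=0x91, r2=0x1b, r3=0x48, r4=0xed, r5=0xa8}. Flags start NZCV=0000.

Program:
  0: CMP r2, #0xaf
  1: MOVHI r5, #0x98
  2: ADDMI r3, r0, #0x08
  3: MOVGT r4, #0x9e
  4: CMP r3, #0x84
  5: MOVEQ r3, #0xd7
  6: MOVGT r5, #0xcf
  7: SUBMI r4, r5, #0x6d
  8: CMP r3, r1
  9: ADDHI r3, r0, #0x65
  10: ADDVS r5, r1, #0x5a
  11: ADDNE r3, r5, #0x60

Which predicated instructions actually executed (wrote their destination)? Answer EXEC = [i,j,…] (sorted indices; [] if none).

EXEC = [3,6,7,10,11]

[0] flags=0000 → (cmp)
[1] flags=0000 HI?F → skip
[2] flags=0000 MI?F → skip
[3] flags=0000 GT?T → r4=0x9e
[4] flags=1001 → (cmp)
[5] flags=1001 EQ?F → skip
[6] flags=1001 GT?T → r5=0xcf
[7] flags=1001 MI?T → r4=0x62
[8] flags=1001 → (cmp)
[9] flags=1001 HI?F → skip
[10] flags=1001 VS?T → r5=0xeb
[11] flags=1001 NE?T → r3=0x4b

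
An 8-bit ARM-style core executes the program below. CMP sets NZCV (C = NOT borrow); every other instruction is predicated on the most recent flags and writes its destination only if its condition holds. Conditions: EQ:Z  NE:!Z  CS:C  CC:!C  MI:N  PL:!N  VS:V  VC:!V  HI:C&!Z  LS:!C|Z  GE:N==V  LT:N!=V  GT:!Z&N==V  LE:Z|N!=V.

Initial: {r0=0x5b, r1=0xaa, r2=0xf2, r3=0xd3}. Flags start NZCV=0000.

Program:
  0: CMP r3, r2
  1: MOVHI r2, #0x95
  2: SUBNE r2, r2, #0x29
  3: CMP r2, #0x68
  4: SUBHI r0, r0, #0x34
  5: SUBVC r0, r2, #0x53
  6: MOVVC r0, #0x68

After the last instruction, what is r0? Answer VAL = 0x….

[0] flags=1000 → (cmp)
[1] flags=1000 HI?F → skip
[2] flags=1000 NE?T → r2=0xc9
[3] flags=0011 → (cmp)
[4] flags=0011 HI?T → r0=0x27
[5] flags=0011 VC?F → skip
[6] flags=0011 VC?F → skip

VAL = 0x27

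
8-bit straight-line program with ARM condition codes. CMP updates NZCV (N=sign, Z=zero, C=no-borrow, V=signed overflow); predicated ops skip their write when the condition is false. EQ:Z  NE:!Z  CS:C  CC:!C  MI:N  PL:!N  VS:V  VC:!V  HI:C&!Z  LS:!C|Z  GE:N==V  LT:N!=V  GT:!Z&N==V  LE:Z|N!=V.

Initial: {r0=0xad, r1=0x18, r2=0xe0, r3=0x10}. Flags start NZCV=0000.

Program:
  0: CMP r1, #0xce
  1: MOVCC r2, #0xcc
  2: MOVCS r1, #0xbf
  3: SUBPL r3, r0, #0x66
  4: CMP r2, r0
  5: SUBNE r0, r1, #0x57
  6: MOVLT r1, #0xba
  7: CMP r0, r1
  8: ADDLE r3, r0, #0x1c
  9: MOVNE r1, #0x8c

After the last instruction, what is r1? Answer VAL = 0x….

VAL = 0x8c

[0] flags=0000 → (cmp)
[1] flags=0000 CC?T → r2=0xcc
[2] flags=0000 CS?F → skip
[3] flags=0000 PL?T → r3=0x47
[4] flags=0010 → (cmp)
[5] flags=0010 NE?T → r0=0xc1
[6] flags=0010 LT?F → skip
[7] flags=1010 → (cmp)
[8] flags=1010 LE?T → r3=0xdd
[9] flags=1010 NE?T → r1=0x8c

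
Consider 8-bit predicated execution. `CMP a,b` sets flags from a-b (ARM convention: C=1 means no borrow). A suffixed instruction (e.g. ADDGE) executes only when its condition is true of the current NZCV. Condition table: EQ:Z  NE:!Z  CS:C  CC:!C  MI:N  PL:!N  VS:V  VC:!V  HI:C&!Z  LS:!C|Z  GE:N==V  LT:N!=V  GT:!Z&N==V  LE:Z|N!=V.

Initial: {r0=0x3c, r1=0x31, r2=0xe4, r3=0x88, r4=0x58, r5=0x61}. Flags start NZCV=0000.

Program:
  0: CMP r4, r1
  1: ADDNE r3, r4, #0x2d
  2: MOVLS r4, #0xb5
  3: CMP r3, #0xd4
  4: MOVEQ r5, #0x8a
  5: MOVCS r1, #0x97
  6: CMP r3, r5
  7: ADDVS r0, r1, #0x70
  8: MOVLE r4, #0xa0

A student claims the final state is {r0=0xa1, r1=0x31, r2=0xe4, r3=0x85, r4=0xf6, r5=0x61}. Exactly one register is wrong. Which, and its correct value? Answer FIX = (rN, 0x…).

[0] flags=0010 → (cmp)
[1] flags=0010 NE?T → r3=0x85
[2] flags=0010 LS?F → skip
[3] flags=1000 → (cmp)
[4] flags=1000 EQ?F → skip
[5] flags=1000 CS?F → skip
[6] flags=0011 → (cmp)
[7] flags=0011 VS?T → r0=0xa1
[8] flags=0011 LE?T → r4=0xa0

FIX = (r4, 0xa0)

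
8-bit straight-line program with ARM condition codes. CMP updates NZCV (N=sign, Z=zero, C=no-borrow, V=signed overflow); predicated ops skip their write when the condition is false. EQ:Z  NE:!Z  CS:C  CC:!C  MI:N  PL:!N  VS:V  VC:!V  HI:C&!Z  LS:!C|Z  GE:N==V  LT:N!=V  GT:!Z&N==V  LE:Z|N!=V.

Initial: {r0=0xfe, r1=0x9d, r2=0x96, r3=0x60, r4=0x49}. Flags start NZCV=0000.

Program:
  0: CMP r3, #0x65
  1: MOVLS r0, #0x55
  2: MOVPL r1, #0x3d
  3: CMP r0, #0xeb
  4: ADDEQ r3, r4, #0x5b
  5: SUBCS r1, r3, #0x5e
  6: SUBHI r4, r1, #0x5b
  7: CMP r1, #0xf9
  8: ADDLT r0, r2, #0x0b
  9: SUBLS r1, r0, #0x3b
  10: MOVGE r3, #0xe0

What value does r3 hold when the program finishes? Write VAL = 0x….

0: ✓ CMP  NZCV=1000
1: ✓ MOVLS  r0←0x55
2: · MOVPL
3: ✓ CMP  NZCV=0000
4: · ADDEQ
5: · SUBCS
6: · SUBHI
7: ✓ CMP  NZCV=1000
8: ✓ ADDLT  r0←0xa1
9: ✓ SUBLS  r1←0x66
10: · MOVGE

VAL = 0x60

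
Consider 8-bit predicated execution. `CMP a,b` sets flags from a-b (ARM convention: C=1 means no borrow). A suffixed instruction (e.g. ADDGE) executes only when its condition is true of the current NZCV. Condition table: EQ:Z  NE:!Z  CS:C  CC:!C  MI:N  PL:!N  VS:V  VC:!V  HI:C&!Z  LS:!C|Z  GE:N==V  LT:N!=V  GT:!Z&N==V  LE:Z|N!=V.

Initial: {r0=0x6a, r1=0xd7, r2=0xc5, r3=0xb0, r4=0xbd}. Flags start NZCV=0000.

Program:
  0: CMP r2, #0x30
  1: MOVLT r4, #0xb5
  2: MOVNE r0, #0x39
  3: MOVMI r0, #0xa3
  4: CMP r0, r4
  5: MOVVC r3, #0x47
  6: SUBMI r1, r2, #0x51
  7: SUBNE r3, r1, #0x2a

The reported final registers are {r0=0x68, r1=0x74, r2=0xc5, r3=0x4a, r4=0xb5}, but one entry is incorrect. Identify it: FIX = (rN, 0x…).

FIX = (r0, 0xa3)

0: ✓ CMP  NZCV=1010
1: ✓ MOVLT  r4←0xb5
2: ✓ MOVNE  r0←0x39
3: ✓ MOVMI  r0←0xa3
4: ✓ CMP  NZCV=1000
5: ✓ MOVVC  r3←0x47
6: ✓ SUBMI  r1←0x74
7: ✓ SUBNE  r3←0x4a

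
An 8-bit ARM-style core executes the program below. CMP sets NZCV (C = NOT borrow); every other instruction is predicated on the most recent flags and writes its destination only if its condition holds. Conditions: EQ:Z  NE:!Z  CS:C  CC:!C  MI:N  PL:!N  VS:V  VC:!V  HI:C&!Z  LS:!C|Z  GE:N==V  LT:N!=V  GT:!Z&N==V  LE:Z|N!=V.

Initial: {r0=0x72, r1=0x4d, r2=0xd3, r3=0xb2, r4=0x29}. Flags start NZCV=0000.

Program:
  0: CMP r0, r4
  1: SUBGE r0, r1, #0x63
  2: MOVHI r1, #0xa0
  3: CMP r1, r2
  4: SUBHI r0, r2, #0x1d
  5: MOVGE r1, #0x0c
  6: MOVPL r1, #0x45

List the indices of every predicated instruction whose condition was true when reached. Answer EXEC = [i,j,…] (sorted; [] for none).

EXEC = [1,2]

[0] flags=0010 → (cmp)
[1] flags=0010 GE?T → r0=0xea
[2] flags=0010 HI?T → r1=0xa0
[3] flags=1000 → (cmp)
[4] flags=1000 HI?F → skip
[5] flags=1000 GE?F → skip
[6] flags=1000 PL?F → skip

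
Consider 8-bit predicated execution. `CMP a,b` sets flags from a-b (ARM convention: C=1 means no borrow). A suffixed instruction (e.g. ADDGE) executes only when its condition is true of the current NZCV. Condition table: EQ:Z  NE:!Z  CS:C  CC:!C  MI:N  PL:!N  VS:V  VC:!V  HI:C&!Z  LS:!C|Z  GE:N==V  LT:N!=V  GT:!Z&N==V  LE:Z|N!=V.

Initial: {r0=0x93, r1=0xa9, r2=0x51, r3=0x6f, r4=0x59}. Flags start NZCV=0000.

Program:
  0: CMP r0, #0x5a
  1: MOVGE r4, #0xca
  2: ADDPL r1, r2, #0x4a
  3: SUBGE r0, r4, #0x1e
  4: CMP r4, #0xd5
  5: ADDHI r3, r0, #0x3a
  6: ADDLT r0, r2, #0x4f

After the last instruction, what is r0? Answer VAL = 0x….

[0] flags=0011 → (cmp)
[1] flags=0011 GE?F → skip
[2] flags=0011 PL?T → r1=0x9b
[3] flags=0011 GE?F → skip
[4] flags=1001 → (cmp)
[5] flags=1001 HI?F → skip
[6] flags=1001 LT?F → skip

VAL = 0x93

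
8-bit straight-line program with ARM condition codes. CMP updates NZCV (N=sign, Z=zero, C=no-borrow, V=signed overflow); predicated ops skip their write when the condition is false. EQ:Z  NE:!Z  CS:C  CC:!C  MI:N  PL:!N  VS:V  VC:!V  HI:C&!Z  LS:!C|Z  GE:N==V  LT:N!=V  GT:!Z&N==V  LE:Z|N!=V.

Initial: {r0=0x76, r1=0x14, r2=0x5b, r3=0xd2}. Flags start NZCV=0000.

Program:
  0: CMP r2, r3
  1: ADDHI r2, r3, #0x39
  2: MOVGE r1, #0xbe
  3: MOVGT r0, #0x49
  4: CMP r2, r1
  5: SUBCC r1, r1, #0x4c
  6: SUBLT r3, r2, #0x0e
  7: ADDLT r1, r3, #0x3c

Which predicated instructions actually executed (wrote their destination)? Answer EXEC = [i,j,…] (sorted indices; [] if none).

EXEC = [2,3,5]

0: ✓ CMP  NZCV=1001
1: · ADDHI
2: ✓ MOVGE  r1←0xbe
3: ✓ MOVGT  r0←0x49
4: ✓ CMP  NZCV=1001
5: ✓ SUBCC  r1←0x72
6: · SUBLT
7: · ADDLT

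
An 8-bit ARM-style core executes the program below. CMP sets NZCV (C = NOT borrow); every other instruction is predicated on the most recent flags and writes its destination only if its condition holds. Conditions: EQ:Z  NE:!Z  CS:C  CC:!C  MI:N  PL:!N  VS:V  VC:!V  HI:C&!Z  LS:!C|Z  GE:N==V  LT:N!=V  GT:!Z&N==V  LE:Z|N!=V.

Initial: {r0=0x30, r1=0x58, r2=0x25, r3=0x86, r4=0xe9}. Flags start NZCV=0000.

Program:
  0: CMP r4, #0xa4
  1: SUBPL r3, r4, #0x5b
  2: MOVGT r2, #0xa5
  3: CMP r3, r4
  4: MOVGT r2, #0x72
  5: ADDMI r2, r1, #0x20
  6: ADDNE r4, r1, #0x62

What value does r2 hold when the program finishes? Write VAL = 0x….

VAL = 0x78

0: ✓ CMP  NZCV=0010
1: ✓ SUBPL  r3←0x8e
2: ✓ MOVGT  r2←0xa5
3: ✓ CMP  NZCV=1000
4: · MOVGT
5: ✓ ADDMI  r2←0x78
6: ✓ ADDNE  r4←0xba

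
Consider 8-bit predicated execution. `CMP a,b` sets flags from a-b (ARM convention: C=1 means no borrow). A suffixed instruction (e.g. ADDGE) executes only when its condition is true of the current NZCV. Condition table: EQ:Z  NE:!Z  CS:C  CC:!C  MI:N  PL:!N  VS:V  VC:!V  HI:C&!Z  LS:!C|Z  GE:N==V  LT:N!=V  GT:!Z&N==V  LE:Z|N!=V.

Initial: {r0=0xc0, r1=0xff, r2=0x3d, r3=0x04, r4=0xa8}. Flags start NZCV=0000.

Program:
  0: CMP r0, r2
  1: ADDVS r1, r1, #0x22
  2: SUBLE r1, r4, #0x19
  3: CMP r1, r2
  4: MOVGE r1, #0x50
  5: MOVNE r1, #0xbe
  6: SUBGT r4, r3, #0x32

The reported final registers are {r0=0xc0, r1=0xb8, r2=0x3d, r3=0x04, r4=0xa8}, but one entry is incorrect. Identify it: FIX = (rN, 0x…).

[0] flags=1010 → (cmp)
[1] flags=1010 VS?F → skip
[2] flags=1010 LE?T → r1=0x8f
[3] flags=0011 → (cmp)
[4] flags=0011 GE?F → skip
[5] flags=0011 NE?T → r1=0xbe
[6] flags=0011 GT?F → skip

FIX = (r1, 0xbe)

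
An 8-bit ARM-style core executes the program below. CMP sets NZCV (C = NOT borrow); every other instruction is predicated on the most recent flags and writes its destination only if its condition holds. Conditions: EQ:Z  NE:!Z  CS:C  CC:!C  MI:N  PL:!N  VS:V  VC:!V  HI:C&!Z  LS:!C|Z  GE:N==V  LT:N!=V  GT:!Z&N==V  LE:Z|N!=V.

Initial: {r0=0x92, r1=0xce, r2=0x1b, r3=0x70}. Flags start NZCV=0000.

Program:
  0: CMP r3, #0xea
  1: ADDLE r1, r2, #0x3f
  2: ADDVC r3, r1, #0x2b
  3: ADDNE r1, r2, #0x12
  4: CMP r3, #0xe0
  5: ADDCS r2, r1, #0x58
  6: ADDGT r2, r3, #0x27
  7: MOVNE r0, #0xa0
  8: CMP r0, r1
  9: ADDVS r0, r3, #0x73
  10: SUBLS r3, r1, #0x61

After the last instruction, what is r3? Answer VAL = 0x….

[0] flags=1001 → (cmp)
[1] flags=1001 LE?F → skip
[2] flags=1001 VC?F → skip
[3] flags=1001 NE?T → r1=0x2d
[4] flags=1001 → (cmp)
[5] flags=1001 CS?F → skip
[6] flags=1001 GT?T → r2=0x97
[7] flags=1001 NE?T → r0=0xa0
[8] flags=0011 → (cmp)
[9] flags=0011 VS?T → r0=0xe3
[10] flags=0011 LS?F → skip

VAL = 0x70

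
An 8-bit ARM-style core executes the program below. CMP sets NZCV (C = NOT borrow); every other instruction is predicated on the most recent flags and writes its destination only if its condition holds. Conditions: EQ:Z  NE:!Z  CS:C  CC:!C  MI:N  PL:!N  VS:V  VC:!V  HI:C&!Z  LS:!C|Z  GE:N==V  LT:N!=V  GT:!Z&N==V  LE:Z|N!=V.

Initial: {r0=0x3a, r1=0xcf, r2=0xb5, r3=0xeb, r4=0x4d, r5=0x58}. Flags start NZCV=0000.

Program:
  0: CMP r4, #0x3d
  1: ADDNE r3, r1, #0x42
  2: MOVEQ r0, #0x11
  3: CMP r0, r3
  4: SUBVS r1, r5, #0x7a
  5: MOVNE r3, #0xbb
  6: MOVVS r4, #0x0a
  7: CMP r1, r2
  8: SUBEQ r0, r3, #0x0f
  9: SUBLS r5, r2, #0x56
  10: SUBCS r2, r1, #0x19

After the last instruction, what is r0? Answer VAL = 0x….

[0] flags=0010 → (cmp)
[1] flags=0010 NE?T → r3=0x11
[2] flags=0010 EQ?F → skip
[3] flags=0010 → (cmp)
[4] flags=0010 VS?F → skip
[5] flags=0010 NE?T → r3=0xbb
[6] flags=0010 VS?F → skip
[7] flags=0010 → (cmp)
[8] flags=0010 EQ?F → skip
[9] flags=0010 LS?F → skip
[10] flags=0010 CS?T → r2=0xb6

VAL = 0x3a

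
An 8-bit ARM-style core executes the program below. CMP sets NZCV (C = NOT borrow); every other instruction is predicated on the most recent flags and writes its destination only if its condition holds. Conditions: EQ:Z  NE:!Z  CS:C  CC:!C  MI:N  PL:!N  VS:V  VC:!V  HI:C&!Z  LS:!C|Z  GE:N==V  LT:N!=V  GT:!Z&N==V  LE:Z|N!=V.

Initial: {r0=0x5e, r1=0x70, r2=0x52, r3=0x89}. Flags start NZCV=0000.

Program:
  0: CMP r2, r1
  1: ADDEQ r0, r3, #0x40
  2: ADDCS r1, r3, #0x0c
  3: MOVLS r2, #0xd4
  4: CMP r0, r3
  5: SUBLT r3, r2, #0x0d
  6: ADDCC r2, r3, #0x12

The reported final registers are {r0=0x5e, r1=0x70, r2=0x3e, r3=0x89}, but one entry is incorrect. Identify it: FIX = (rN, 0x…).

[0] flags=1000 → (cmp)
[1] flags=1000 EQ?F → skip
[2] flags=1000 CS?F → skip
[3] flags=1000 LS?T → r2=0xd4
[4] flags=1001 → (cmp)
[5] flags=1001 LT?F → skip
[6] flags=1001 CC?T → r2=0x9b

FIX = (r2, 0x9b)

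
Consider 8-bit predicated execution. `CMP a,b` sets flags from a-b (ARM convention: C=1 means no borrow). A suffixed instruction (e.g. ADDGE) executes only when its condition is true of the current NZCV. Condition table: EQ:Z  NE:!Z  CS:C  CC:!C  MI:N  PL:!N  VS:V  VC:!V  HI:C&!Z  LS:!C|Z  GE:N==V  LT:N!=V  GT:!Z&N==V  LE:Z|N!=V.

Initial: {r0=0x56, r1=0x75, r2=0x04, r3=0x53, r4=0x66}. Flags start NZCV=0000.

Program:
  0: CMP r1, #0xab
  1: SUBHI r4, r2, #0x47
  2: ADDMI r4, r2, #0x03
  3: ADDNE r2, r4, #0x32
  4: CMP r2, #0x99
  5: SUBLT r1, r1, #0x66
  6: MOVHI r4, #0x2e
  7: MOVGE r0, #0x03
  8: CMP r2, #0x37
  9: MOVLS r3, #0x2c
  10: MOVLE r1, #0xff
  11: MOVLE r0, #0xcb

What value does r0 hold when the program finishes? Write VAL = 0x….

VAL = 0x03

0: ✓ CMP  NZCV=1001
1: · SUBHI
2: ✓ ADDMI  r4←0x07
3: ✓ ADDNE  r2←0x39
4: ✓ CMP  NZCV=1001
5: · SUBLT
6: · MOVHI
7: ✓ MOVGE  r0←0x03
8: ✓ CMP  NZCV=0010
9: · MOVLS
10: · MOVLE
11: · MOVLE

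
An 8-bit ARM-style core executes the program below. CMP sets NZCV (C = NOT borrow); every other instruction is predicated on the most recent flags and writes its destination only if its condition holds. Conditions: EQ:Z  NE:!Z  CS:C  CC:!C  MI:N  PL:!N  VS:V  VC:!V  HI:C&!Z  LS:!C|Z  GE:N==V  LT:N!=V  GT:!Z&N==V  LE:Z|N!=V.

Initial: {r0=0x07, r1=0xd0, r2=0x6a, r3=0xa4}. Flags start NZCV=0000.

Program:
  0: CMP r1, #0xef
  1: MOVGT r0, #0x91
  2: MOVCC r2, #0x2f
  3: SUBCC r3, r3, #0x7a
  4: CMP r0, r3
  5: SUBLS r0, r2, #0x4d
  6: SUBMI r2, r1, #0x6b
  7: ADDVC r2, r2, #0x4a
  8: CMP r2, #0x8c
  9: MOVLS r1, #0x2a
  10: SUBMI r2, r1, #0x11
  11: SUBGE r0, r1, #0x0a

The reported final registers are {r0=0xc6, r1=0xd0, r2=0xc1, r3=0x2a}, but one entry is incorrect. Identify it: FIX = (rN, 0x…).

0: ✓ CMP  NZCV=1000
1: · MOVGT
2: ✓ MOVCC  r2←0x2f
3: ✓ SUBCC  r3←0x2a
4: ✓ CMP  NZCV=1000
5: ✓ SUBLS  r0←0xe2
6: ✓ SUBMI  r2←0x65
7: ✓ ADDVC  r2←0xaf
8: ✓ CMP  NZCV=0010
9: · MOVLS
10: · SUBMI
11: ✓ SUBGE  r0←0xc6

FIX = (r2, 0xaf)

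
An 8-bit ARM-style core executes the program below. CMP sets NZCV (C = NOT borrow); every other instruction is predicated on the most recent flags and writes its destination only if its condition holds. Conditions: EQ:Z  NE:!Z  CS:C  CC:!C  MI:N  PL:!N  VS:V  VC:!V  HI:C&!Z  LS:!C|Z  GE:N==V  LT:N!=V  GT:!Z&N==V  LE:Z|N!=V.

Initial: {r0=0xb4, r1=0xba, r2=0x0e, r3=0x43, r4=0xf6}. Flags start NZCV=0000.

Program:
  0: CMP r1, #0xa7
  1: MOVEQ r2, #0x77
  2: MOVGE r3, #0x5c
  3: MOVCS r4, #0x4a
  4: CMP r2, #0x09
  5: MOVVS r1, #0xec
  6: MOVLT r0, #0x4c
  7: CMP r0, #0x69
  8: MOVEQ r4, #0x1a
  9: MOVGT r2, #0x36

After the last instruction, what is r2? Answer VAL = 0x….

VAL = 0x0e

[0] flags=0010 → (cmp)
[1] flags=0010 EQ?F → skip
[2] flags=0010 GE?T → r3=0x5c
[3] flags=0010 CS?T → r4=0x4a
[4] flags=0010 → (cmp)
[5] flags=0010 VS?F → skip
[6] flags=0010 LT?F → skip
[7] flags=0011 → (cmp)
[8] flags=0011 EQ?F → skip
[9] flags=0011 GT?F → skip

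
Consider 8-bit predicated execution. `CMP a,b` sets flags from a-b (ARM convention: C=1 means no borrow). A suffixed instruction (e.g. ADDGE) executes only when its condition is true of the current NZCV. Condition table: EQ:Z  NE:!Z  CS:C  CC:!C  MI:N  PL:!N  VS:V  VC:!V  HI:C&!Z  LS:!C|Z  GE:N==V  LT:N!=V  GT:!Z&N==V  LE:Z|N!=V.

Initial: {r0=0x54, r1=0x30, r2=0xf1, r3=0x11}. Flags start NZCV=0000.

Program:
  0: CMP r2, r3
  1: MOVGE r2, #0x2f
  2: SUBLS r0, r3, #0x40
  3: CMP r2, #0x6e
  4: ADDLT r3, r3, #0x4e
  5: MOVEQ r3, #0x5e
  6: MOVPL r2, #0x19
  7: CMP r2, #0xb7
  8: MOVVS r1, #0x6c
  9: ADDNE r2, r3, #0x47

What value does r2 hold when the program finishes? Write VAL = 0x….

[0] flags=1010 → (cmp)
[1] flags=1010 GE?F → skip
[2] flags=1010 LS?F → skip
[3] flags=1010 → (cmp)
[4] flags=1010 LT?T → r3=0x5f
[5] flags=1010 EQ?F → skip
[6] flags=1010 PL?F → skip
[7] flags=0010 → (cmp)
[8] flags=0010 VS?F → skip
[9] flags=0010 NE?T → r2=0xa6

VAL = 0xa6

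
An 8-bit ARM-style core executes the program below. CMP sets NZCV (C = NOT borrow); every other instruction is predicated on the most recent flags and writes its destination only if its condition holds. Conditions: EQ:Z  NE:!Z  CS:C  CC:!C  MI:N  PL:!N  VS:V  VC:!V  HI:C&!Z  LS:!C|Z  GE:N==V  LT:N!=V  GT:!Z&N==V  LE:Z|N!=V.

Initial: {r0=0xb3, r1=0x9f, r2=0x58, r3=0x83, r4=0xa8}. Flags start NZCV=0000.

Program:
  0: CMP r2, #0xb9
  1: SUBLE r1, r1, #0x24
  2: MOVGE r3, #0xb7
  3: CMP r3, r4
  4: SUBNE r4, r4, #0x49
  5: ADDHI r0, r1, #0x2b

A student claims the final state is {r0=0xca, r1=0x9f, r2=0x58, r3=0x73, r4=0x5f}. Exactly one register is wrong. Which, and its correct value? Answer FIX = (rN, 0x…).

[0] flags=1001 → (cmp)
[1] flags=1001 LE?F → skip
[2] flags=1001 GE?T → r3=0xb7
[3] flags=0010 → (cmp)
[4] flags=0010 NE?T → r4=0x5f
[5] flags=0010 HI?T → r0=0xca

FIX = (r3, 0xb7)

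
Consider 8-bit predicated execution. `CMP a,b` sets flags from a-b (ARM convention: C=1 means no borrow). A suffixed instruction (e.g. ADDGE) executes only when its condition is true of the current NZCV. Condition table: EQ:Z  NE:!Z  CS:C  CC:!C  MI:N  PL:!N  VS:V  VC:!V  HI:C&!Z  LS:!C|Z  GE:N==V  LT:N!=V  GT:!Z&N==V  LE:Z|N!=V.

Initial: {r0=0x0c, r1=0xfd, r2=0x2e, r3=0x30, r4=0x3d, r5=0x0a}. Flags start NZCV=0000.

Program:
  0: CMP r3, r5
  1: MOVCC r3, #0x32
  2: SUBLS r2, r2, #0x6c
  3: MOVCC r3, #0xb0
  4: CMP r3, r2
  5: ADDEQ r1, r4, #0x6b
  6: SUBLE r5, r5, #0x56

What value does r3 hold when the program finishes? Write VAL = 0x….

0: ✓ CMP  NZCV=0010
1: · MOVCC
2: · SUBLS
3: · MOVCC
4: ✓ CMP  NZCV=0010
5: · ADDEQ
6: · SUBLE

VAL = 0x30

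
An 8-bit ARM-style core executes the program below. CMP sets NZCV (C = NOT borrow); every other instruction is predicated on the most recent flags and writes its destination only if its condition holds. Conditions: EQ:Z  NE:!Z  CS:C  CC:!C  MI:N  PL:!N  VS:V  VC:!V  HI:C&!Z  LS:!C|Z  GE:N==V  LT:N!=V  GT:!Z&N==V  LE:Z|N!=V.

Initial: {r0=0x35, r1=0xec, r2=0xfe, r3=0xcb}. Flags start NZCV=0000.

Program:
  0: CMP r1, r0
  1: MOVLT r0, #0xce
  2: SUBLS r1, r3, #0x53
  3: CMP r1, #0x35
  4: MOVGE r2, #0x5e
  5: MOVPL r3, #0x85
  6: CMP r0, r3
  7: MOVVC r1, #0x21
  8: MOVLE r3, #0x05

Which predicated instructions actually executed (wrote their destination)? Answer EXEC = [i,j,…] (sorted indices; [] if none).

[0] flags=1010 → (cmp)
[1] flags=1010 LT?T → r0=0xce
[2] flags=1010 LS?F → skip
[3] flags=1010 → (cmp)
[4] flags=1010 GE?F → skip
[5] flags=1010 PL?F → skip
[6] flags=0010 → (cmp)
[7] flags=0010 VC?T → r1=0x21
[8] flags=0010 LE?F → skip

EXEC = [1,7]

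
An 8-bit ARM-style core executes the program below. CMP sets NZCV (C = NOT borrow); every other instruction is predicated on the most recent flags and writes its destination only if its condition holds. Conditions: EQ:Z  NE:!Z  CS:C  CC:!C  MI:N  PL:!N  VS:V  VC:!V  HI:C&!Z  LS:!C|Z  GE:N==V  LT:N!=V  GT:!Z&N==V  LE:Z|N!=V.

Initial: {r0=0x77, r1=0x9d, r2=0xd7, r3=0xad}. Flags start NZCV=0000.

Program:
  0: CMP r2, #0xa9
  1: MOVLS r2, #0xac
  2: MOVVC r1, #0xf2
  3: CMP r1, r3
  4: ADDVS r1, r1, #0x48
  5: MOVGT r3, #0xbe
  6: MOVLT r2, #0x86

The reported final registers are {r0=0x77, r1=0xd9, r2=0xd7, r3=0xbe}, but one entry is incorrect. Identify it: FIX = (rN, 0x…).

[0] flags=0010 → (cmp)
[1] flags=0010 LS?F → skip
[2] flags=0010 VC?T → r1=0xf2
[3] flags=0010 → (cmp)
[4] flags=0010 VS?F → skip
[5] flags=0010 GT?T → r3=0xbe
[6] flags=0010 LT?F → skip

FIX = (r1, 0xf2)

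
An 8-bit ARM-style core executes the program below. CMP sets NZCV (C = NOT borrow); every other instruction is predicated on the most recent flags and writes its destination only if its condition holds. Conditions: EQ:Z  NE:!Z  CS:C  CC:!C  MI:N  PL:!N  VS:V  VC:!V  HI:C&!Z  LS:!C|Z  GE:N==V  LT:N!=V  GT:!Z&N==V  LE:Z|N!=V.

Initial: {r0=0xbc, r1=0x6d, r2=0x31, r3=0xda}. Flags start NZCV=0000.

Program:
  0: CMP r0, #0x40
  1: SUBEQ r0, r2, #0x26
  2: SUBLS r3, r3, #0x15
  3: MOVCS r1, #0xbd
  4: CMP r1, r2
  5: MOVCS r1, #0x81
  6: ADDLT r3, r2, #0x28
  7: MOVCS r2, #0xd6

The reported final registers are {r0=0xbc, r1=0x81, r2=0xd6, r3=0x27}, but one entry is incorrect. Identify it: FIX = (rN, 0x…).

FIX = (r3, 0x59)

[0] flags=0011 → (cmp)
[1] flags=0011 EQ?F → skip
[2] flags=0011 LS?F → skip
[3] flags=0011 CS?T → r1=0xbd
[4] flags=1010 → (cmp)
[5] flags=1010 CS?T → r1=0x81
[6] flags=1010 LT?T → r3=0x59
[7] flags=1010 CS?T → r2=0xd6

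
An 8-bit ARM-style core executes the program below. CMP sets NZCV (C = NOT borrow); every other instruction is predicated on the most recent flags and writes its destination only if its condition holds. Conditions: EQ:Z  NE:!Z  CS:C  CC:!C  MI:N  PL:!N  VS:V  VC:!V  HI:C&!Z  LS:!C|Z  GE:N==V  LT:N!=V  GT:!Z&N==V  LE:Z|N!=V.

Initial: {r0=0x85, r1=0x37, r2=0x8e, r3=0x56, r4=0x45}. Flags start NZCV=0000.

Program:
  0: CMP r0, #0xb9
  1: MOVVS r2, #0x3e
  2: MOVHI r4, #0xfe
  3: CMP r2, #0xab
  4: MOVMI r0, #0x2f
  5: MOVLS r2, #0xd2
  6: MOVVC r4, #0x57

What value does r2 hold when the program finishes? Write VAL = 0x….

0: ✓ CMP  NZCV=1000
1: · MOVVS
2: · MOVHI
3: ✓ CMP  NZCV=1000
4: ✓ MOVMI  r0←0x2f
5: ✓ MOVLS  r2←0xd2
6: ✓ MOVVC  r4←0x57

VAL = 0xd2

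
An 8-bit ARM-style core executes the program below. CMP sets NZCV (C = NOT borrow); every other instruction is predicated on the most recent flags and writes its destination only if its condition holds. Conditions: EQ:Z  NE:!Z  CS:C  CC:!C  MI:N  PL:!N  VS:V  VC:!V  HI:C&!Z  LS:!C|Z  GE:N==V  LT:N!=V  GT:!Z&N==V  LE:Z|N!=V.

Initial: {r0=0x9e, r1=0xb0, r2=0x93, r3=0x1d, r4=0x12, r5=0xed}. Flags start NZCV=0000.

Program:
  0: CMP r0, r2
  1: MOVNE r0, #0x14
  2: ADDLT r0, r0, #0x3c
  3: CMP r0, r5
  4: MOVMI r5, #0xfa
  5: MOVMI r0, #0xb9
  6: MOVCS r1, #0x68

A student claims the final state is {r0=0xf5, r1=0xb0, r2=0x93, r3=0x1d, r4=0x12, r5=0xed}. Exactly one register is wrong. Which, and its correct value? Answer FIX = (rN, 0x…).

[0] flags=0010 → (cmp)
[1] flags=0010 NE?T → r0=0x14
[2] flags=0010 LT?F → skip
[3] flags=0000 → (cmp)
[4] flags=0000 MI?F → skip
[5] flags=0000 MI?F → skip
[6] flags=0000 CS?F → skip

FIX = (r0, 0x14)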